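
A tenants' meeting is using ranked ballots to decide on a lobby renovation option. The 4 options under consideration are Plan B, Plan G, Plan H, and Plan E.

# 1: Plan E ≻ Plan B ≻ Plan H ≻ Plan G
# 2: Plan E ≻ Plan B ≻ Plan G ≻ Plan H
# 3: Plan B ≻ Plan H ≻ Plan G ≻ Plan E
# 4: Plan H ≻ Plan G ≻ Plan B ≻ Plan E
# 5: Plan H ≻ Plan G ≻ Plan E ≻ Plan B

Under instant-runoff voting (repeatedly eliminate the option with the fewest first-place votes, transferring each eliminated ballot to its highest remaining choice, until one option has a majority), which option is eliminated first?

Plan G

Round 1: Plan H 2, Plan E 2, Plan B 1, Plan G 0. Plan G has the fewest and is eliminated.
Round 2: Plan H 2, Plan E 2, Plan B 1. Plan B has the fewest and is eliminated.
Round 3: Plan H 3, Plan E 2. Plan H has a majority.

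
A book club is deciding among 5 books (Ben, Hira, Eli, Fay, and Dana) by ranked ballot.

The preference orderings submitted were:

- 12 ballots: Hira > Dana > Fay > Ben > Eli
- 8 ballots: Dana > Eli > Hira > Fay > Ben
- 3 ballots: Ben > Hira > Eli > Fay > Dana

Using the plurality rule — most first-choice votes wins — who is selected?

Hira

First-place vote totals:
  Ben: 3
  Hira: 12
  Eli: 0
  Fay: 0
  Dana: 8
Hira has the most first-place votes.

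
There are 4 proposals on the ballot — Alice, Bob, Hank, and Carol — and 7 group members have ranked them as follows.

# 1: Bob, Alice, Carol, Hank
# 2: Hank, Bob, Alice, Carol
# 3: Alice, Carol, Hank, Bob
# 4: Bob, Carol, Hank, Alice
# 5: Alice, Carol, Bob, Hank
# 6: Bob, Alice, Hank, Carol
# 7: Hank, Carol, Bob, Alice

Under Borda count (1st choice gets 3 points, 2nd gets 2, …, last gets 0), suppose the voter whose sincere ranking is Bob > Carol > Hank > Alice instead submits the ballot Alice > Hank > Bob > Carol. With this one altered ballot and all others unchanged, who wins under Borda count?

Alice

Borda totals with the altered ballot: Alice 14, Bob 11, Hank 10, Carol 7.
The switch changes the winner from Bob to Alice.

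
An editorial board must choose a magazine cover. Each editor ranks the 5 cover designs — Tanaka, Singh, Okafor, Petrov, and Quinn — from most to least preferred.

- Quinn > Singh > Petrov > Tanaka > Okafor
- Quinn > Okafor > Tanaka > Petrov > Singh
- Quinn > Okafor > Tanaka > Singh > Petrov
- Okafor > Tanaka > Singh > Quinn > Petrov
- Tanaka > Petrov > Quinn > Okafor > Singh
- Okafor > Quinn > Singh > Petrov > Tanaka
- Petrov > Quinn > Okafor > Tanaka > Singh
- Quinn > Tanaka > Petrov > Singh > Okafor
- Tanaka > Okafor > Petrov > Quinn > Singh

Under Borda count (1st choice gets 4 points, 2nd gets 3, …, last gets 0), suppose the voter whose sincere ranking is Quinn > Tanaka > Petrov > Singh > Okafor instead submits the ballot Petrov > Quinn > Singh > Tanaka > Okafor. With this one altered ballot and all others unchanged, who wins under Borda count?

Quinn

Borda totals with the altered ballot: Tanaka 18, Singh 10, Okafor 20, Petrov 17, Quinn 25.
The winner is unchanged: still Quinn.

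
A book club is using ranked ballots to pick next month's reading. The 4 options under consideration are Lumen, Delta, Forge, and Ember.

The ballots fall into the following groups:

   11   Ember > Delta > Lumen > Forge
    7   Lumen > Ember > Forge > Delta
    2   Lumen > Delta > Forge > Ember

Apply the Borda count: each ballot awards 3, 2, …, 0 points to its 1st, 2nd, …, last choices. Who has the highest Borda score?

Borda scores:
  Lumen: 11·1 + 7·3 + 2·3 = 38
  Delta: 11·2 + 7·0 + 2·2 = 26
  Forge: 11·0 + 7·1 + 2·1 = 9
  Ember: 11·3 + 7·2 + 2·0 = 47
Ember has the highest total.

Ember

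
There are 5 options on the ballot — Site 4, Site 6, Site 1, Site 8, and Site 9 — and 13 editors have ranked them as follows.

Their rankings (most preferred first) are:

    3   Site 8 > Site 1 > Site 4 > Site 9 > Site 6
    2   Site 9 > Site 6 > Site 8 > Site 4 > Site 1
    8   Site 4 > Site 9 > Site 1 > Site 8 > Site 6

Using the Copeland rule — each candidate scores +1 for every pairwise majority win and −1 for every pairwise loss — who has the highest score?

Pairwise results:
  Site 4 vs Site 6: Site 4 wins 11–2.
  Site 4 vs Site 1: Site 4 wins 10–3.
  Site 4 vs Site 8: Site 4 wins 8–5.
  Site 4 vs Site 9: Site 4 wins 11–2.
  Site 6 vs Site 1: Site 1 wins 11–2.
  Site 6 vs Site 8: Site 8 wins 11–2.
  Site 6 vs Site 9: Site 9 wins 13–0.
  Site 1 vs Site 8: Site 1 wins 8–5.
  Site 1 vs Site 9: Site 9 wins 10–3.
  Site 8 vs Site 9: Site 9 wins 10–3.
Copeland scores (wins − losses):
  Site 4: 4 − 0 = 4
  Site 6: 0 − 4 = -4
  Site 1: 2 − 2 = 0
  Site 8: 1 − 3 = -2
  Site 9: 3 − 1 = 2
Site 4 has the best Copeland score.

Site 4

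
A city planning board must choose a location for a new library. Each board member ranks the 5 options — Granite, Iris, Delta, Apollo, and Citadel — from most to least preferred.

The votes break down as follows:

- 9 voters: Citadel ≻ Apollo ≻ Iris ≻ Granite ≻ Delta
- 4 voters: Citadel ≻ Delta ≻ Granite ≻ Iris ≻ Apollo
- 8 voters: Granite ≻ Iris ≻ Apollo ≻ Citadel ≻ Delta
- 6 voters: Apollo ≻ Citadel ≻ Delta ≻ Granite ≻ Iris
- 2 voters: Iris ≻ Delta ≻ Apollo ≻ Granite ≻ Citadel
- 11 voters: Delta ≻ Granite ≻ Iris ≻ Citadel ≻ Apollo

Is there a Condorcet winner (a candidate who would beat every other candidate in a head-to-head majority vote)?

Head-to-head results (40 voters total):
Granite vs Iris: Granite wins 29–11.
Granite vs Delta: Delta wins 23–17.
Granite vs Apollo: Granite wins 23–17.
Granite vs Citadel: Granite wins 21–19.
Iris vs Delta: Delta wins 21–19.
Iris vs Apollo: Iris wins 25–15.
Iris vs Citadel: Iris wins 21–19.
Delta vs Apollo: Apollo wins 23–17.
Delta vs Citadel: Citadel wins 27–13.
Apollo vs Citadel: Citadel wins 24–16.
No candidate beats all others: Granite beats Apollo beats Delta beats Granite, a majority cycle.

No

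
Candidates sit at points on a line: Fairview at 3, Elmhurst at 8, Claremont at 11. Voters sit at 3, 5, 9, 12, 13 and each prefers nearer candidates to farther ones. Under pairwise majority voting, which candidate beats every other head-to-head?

Elmhurst

With single-peaked preferences on a line, the Condorcet winner is the candidate closest to the median voter.
The median voter (position 9) is closest to Elmhurst at 8.
Check: Elmhurst vs Claremont — voters closer to Elmhurst: 3 of 5.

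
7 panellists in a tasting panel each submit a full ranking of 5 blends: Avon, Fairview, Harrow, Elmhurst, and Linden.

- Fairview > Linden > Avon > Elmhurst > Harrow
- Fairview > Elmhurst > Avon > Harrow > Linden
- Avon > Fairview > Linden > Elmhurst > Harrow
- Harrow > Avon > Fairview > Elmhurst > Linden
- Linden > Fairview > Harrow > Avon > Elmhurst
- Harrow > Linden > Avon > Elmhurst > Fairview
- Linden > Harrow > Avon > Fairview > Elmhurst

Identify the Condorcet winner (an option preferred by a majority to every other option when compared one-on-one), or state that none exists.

Head-to-head results (7 voters total):
Avon vs Fairview: Avon wins 4–3.
Avon vs Harrow: Harrow wins 4–3.
Avon vs Elmhurst: Avon wins 6–1.
Avon vs Linden: Linden wins 4–3.
Fairview vs Harrow: Fairview wins 4–3.
Fairview vs Elmhurst: Fairview wins 6–1.
Fairview vs Linden: Fairview wins 4–3.
Harrow vs Elmhurst: Harrow wins 4–3.
Harrow vs Linden: Linden wins 4–3.
Elmhurst vs Linden: Linden wins 5–2.
No candidate beats all others: Avon beats Fairview beats Harrow beats Avon, a majority cycle.

There is no Condorcet winner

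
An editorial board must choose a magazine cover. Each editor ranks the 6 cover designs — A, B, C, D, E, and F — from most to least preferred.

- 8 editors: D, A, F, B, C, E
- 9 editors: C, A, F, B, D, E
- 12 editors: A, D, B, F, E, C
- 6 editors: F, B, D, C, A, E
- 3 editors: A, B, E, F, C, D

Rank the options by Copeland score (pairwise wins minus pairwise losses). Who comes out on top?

A

Pairwise results:
  A vs B: A wins 32–6.
  A vs C: A wins 23–15.
  A vs D: A wins 24–14.
  A vs E: A wins 38–0.
  A vs F: A wins 32–6.
  B vs C: B wins 29–9.
  B vs D: D wins 20–18.
  B vs E: B wins 38–0.
  B vs F: F wins 23–15.
  C vs D: D wins 26–12.
  C vs E: C wins 23–15.
  C vs F: F wins 29–9.
  D vs E: D wins 35–3.
  D vs F: D wins 20–18.
  E vs F: F wins 35–3.
Copeland scores (wins − losses):
  A: 5 − 0 = 5
  B: 2 − 3 = -1
  C: 1 − 4 = -3
  D: 4 − 1 = 3
  E: 0 − 5 = -5
  F: 3 − 2 = 1
A has the best Copeland score.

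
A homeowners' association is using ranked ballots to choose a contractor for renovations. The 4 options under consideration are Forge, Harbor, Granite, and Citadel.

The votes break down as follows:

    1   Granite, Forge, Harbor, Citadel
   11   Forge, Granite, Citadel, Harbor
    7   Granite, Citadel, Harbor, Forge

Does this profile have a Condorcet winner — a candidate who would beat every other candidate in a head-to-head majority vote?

Yes

Head-to-head results (19 voters total):
Forge vs Harbor: Forge wins 12–7.
Forge vs Granite: Forge wins 11–8.
Forge vs Citadel: Forge wins 12–7.
Harbor vs Granite: Granite wins 19–0.
Harbor vs Citadel: Citadel wins 18–1.
Granite vs Citadel: Granite wins 19–0.
Forge beats each rival — Harbor (12–7), Granite (11–8), Citadel (12–7) — so Forge is the Condorcet winner.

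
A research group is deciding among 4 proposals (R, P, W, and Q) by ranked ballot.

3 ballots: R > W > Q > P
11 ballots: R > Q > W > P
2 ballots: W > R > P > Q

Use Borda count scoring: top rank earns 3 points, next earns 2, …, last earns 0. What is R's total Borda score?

46

Borda scores:
  R: 3·3 + 11·3 + 2·2 = 46
  P: 3·0 + 11·0 + 2·1 = 2
  W: 3·2 + 11·1 + 2·3 = 23
  Q: 3·1 + 11·2 + 2·0 = 25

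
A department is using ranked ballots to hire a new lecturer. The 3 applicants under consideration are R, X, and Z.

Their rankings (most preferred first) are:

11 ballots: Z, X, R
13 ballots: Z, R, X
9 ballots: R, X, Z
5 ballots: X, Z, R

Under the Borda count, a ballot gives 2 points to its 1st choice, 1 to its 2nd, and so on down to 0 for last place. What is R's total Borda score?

Borda scores:
  R: 11·0 + 13·1 + 9·2 + 5·0 = 31
  X: 11·1 + 13·0 + 9·1 + 5·2 = 30
  Z: 11·2 + 13·2 + 9·0 + 5·1 = 53

31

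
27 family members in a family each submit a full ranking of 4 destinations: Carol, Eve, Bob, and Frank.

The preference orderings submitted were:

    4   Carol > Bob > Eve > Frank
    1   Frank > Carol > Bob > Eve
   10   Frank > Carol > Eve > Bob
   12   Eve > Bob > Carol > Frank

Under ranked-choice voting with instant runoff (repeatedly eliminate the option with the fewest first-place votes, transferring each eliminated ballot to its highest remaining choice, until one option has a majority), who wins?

Eve

Round 1: Eve 12, Frank 11, Carol 4, Bob 0. Bob has the fewest and is eliminated.
Round 2: Eve 12, Frank 11, Carol 4. Carol has the fewest and is eliminated.
Round 3: Eve 16, Frank 11. Eve has a majority.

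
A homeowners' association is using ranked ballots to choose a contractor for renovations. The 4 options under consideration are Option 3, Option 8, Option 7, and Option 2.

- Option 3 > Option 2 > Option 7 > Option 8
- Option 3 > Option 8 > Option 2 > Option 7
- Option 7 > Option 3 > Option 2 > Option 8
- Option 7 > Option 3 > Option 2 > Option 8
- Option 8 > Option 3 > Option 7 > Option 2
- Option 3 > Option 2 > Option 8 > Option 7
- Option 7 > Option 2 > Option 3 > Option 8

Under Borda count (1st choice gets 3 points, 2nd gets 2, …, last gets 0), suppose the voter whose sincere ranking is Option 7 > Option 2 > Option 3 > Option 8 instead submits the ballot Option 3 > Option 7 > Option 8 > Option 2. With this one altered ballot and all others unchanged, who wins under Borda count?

Borda totals with the altered ballot: Option 3 18, Option 8 7, Option 7 10, Option 2 7.
The winner is unchanged: still Option 3.

Option 3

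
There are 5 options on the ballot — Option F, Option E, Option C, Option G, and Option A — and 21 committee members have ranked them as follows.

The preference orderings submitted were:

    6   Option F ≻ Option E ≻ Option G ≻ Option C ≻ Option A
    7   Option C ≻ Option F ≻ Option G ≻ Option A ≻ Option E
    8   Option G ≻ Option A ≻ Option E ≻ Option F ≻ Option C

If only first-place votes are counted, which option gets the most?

Option G

First-place vote totals:
  Option F: 6
  Option E: 0
  Option C: 7
  Option G: 8
  Option A: 0
Option G has the most first-place votes.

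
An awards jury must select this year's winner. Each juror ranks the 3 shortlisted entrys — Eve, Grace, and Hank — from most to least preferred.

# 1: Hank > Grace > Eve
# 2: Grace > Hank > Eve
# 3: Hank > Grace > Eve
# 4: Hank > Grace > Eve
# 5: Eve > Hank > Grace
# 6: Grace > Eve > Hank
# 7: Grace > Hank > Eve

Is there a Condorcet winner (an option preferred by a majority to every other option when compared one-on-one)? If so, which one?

Head-to-head results (7 voters total):
Eve vs Grace: Grace wins 6–1.
Eve vs Hank: Hank wins 5–2.
Grace vs Hank: Hank wins 4–3.
Hank beats each rival — Eve (5–2), Grace (4–3) — so Hank is the Condorcet winner.

Hank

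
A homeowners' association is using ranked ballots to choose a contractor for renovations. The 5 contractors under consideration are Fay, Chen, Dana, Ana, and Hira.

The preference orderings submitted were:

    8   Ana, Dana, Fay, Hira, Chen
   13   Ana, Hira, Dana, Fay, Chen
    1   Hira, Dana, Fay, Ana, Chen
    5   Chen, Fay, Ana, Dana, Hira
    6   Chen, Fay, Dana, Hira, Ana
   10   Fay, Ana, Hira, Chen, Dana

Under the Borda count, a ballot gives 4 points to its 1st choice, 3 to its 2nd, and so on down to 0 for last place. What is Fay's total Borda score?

Borda scores:
  Fay: 8·2 + 13·1 + 2 + 5·3 + 6·3 + 10·4 = 104
  Chen: 8·0 + 13·0 + 0 + 5·4 + 6·4 + 10·1 = 54
  Dana: 8·3 + 13·2 + 3 + 5·1 + 6·2 + 10·0 = 70
  Ana: 8·4 + 13·4 + 1 + 5·2 + 6·0 + 10·3 = 125
  Hira: 8·1 + 13·3 + 4 + 5·0 + 6·1 + 10·2 = 77

104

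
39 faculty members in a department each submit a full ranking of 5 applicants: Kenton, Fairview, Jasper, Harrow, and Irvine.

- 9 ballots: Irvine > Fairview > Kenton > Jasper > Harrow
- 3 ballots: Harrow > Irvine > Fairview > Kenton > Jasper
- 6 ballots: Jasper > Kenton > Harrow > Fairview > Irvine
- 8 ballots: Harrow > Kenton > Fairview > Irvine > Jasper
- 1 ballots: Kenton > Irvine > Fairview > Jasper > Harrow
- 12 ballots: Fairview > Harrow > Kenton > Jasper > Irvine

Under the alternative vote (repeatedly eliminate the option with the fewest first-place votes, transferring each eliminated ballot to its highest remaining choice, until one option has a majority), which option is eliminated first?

Round 1: Fairview 12, Harrow 11, Irvine 9, Jasper 6, Kenton 1. Kenton has the fewest and is eliminated.
Round 2: Fairview 12, Harrow 11, Irvine 10, Jasper 6. Jasper has the fewest and is eliminated.
Round 3: Harrow 17, Fairview 12, Irvine 10. Irvine has the fewest and is eliminated.
Round 4: Fairview 22, Harrow 17. Fairview has a majority.

Kenton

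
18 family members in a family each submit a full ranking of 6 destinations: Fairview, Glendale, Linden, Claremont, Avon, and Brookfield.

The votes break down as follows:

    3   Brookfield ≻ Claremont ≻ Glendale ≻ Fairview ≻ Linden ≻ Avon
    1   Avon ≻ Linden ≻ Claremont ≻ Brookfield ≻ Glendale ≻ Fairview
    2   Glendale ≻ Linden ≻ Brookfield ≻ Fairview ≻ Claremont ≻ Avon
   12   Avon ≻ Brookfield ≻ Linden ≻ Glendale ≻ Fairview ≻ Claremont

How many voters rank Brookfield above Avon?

5

Ballots ranking Brookfield above Avon: 3+2 = 5.
Ballots ranking Avon above Brookfield: 1+12 = 13.
So 5 of 18 voters prefer Brookfield to Avon.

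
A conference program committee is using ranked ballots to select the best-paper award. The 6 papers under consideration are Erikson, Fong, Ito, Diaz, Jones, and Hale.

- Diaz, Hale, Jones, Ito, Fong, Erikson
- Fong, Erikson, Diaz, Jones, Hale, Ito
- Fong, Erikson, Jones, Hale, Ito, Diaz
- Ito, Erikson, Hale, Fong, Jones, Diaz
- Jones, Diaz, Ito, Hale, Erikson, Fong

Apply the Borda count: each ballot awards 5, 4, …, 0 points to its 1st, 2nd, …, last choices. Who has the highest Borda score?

Borda scores:
  Erikson: 0 + 4 + 4 + 4 + 1 = 13
  Fong: 1 + 5 + 5 + 2 + 0 = 13
  Ito: 2 + 0 + 1 + 5 + 3 = 11
  Diaz: 5 + 3 + 0 + 0 + 4 = 12
  Jones: 3 + 2 + 3 + 1 + 5 = 14
  Hale: 4 + 1 + 2 + 3 + 2 = 12
Jones has the highest total.

Jones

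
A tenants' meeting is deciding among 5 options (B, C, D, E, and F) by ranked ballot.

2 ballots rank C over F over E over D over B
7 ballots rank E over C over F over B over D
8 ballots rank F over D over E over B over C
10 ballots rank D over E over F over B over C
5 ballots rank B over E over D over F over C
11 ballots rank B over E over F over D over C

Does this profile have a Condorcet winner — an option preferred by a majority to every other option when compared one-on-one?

Head-to-head results (43 voters total):
B vs C: B wins 34–9.
B vs D: B wins 23–20.
B vs E: E wins 27–16.
B vs F: F wins 27–16.
C vs D: D wins 34–9.
C vs E: E wins 41–2.
C vs F: F wins 34–9.
D vs E: E wins 25–18.
D vs F: F wins 28–15.
E vs F: E wins 33–10.
E beats each rival — B (27–16), C (41–2), D (25–18), F (33–10) — so E is the Condorcet winner.

Yes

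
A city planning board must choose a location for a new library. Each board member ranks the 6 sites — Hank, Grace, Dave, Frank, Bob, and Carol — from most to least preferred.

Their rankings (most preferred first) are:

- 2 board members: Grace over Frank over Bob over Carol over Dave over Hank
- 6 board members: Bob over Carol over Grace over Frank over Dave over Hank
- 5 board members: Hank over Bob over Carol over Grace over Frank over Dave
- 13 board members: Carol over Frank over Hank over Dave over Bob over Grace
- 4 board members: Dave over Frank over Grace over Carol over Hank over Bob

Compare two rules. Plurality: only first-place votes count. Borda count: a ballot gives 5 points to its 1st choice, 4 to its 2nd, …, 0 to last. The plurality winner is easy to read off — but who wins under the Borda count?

Plurality first-place counts: Hank 5, Grace 2, Dave 4, Frank 0, Bob 6, Carol 13 → Carol.
Borda totals: Hank 68, Grace 50, Dave 54, Frank 93, Bob 69, Carol 116 → Carol.

Carol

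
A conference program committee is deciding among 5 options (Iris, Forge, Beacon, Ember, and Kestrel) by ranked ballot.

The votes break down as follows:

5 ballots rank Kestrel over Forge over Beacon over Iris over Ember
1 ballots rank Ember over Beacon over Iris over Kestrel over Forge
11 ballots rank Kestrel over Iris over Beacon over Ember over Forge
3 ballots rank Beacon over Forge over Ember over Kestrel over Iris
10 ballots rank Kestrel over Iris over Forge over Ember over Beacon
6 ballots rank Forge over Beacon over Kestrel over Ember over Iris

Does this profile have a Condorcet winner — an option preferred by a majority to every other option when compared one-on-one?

Yes

Head-to-head results (36 voters total):
Iris vs Forge: Iris wins 22–14.
Iris vs Beacon: Iris wins 21–15.
Iris vs Ember: Iris wins 26–10.
Iris vs Kestrel: Kestrel wins 35–1.
Forge vs Beacon: Forge wins 21–15.
Forge vs Ember: Forge wins 24–12.
Forge vs Kestrel: Kestrel wins 27–9.
Beacon vs Ember: Beacon wins 25–11.
Beacon vs Kestrel: Kestrel wins 26–10.
Ember vs Kestrel: Kestrel wins 32–4.
Kestrel beats each rival — Iris (35–1), Forge (27–9), Beacon (26–10), Ember (32–4) — so Kestrel is the Condorcet winner.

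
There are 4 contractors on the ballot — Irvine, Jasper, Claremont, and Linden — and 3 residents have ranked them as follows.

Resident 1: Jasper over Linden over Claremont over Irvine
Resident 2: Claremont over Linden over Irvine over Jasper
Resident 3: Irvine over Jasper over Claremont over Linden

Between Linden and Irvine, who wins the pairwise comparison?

Linden

Ballots ranking Linden above Irvine: 2.
Ballots ranking Irvine above Linden: 1.
Linden wins the head-to-head, 2–1.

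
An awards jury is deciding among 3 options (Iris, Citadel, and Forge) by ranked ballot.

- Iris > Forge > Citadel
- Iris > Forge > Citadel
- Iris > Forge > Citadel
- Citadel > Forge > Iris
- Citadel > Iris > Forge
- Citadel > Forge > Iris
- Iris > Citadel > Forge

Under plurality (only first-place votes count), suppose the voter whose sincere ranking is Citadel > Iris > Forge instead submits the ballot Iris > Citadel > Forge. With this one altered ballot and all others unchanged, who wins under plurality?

Iris

First-place totals with the altered ballot: Iris 5, Citadel 2, Forge 0.
The winner is unchanged: still Iris.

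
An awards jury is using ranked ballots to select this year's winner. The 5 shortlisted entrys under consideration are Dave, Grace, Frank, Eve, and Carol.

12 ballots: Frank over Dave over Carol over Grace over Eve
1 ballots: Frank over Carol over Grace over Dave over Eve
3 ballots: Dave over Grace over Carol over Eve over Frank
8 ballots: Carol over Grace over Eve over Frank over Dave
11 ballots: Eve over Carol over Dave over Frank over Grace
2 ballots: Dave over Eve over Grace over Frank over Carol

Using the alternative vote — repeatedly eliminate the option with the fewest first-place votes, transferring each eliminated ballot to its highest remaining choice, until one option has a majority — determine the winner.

Round 1: Frank 13, Eve 11, Carol 8, Dave 5, Grace 0. Grace has the fewest and is eliminated.
Round 2: Frank 13, Eve 11, Carol 8, Dave 5. Dave has the fewest and is eliminated.
Round 3: Frank 13, Eve 13, Carol 11. Carol has the fewest and is eliminated.
Round 4: Eve 24, Frank 13. Eve has a majority.

Eve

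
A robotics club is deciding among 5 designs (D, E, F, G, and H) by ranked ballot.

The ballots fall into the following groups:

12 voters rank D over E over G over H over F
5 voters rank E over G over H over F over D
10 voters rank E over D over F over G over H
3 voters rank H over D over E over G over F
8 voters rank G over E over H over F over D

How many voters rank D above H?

Ballots ranking D above H: 12+10 = 22.
Ballots ranking H above D: 5+3+8 = 16.
So 22 of 38 voters prefer D to H.

22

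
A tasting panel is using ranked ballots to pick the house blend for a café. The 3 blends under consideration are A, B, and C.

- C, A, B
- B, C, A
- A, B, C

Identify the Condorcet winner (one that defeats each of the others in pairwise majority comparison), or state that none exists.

No Condorcet winner

Head-to-head results (3 voters total):
A vs B: A wins 2–1.
A vs C: C wins 2–1.
B vs C: B wins 2–1.
No candidate beats all others: A beats B beats C beats A, a majority cycle.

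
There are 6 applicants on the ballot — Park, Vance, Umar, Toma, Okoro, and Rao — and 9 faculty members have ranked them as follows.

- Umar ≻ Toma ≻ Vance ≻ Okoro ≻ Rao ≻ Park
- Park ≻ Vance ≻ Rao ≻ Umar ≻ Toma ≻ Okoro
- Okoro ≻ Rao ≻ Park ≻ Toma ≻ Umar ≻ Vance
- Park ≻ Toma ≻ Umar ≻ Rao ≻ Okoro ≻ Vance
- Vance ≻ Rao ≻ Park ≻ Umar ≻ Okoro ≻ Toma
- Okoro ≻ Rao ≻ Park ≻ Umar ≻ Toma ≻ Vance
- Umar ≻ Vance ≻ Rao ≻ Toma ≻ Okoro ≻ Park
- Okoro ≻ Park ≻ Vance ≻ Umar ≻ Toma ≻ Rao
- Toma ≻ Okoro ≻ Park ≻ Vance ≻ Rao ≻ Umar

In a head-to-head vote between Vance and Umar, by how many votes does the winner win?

1

Ballots ranking Vance above Umar: 4.
Ballots ranking Umar above Vance: 5.
Umar wins 5–4, a margin of 1.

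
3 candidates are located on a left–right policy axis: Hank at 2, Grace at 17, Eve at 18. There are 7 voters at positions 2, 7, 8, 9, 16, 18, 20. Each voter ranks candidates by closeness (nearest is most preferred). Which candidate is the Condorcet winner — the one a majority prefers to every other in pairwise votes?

With single-peaked preferences on a line, the Condorcet winner is the candidate closest to the median voter.
The median voter (position 9) is closest to Hank at 2.
Check: Hank vs Eve — voters closer to Hank: 4 of 7.

Hank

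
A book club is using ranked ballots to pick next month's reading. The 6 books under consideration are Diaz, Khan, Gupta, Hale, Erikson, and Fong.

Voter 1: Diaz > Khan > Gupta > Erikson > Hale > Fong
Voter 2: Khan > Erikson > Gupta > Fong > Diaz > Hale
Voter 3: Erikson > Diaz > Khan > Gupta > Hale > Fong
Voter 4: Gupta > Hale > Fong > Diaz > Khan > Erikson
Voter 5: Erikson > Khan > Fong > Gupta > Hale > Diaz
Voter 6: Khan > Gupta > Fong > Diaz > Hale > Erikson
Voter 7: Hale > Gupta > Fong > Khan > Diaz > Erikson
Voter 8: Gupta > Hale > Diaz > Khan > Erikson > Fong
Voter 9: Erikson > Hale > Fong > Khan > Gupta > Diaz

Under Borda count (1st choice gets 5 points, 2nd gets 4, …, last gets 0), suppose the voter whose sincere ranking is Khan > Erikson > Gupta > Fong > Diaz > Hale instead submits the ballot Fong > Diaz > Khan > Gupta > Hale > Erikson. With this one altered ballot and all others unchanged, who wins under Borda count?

Borda totals with the altered ballot: Diaz 21, Khan 26, Gupta 28, Hale 22, Erikson 18, Fong 20.
The winner is unchanged: still Gupta.

Gupta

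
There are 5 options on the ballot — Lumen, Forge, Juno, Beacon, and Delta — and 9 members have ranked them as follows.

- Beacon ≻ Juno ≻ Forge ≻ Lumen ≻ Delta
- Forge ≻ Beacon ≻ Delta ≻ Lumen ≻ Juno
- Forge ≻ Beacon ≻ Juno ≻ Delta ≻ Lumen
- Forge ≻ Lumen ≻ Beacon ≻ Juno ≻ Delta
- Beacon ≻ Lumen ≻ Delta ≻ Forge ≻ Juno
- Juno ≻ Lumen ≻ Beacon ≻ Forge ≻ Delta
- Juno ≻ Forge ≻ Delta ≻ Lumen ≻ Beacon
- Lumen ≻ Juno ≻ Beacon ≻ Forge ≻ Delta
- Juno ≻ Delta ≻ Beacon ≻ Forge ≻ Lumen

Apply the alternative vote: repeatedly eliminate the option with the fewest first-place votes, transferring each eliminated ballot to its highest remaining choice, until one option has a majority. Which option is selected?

Juno

Round 1: Forge 3, Juno 3, Beacon 2, Lumen 1, Delta 0. Delta has the fewest and is eliminated.
Round 2: Forge 3, Juno 3, Beacon 2, Lumen 1. Lumen has the fewest and is eliminated.
Round 3: Juno 4, Forge 3, Beacon 2. Beacon has the fewest and is eliminated.
Round 4: Juno 5, Forge 4. Juno has a majority.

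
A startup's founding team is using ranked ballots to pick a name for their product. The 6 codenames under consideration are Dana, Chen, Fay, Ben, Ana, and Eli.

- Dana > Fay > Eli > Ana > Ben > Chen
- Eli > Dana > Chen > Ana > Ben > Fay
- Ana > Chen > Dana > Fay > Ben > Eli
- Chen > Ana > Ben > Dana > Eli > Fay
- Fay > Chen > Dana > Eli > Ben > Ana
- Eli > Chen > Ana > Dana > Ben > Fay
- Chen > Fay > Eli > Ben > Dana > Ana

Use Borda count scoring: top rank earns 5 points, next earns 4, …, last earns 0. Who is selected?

Borda scores:
  Dana: 5 + 4 + 3 + 2 + 3 + 2 + 1 = 20
  Chen: 0 + 3 + 4 + 5 + 4 + 4 + 5 = 25
  Fay: 4 + 0 + 2 + 0 + 5 + 0 + 4 = 15
  Ben: 1 + 1 + 1 + 3 + 1 + 1 + 2 = 10
  Ana: 2 + 2 + 5 + 4 + 0 + 3 + 0 = 16
  Eli: 3 + 5 + 0 + 1 + 2 + 5 + 3 = 19
Chen has the highest total.

Chen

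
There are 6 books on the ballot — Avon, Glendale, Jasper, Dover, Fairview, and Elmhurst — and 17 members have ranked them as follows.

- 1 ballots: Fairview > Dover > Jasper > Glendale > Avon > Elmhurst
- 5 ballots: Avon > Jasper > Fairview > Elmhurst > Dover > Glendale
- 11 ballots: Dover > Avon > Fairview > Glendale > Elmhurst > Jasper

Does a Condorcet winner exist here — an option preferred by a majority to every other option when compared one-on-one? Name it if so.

Dover

Head-to-head results (17 voters total):
Avon vs Glendale: Avon wins 16–1.
Avon vs Jasper: Avon wins 16–1.
Avon vs Dover: Dover wins 12–5.
Avon vs Fairview: Avon wins 16–1.
Avon vs Elmhurst: Avon wins 17–0.
Glendale vs Jasper: Glendale wins 11–6.
Glendale vs Dover: Dover wins 17–0.
Glendale vs Fairview: Fairview wins 17–0.
Glendale vs Elmhurst: Glendale wins 12–5.
Jasper vs Dover: Dover wins 12–5.
Jasper vs Fairview: Fairview wins 12–5.
Jasper vs Elmhurst: Elmhurst wins 11–6.
Dover vs Fairview: Dover wins 11–6.
Dover vs Elmhurst: Dover wins 12–5.
Fairview vs Elmhurst: Fairview wins 17–0.
Dover beats each rival — Avon (12–5), Glendale (17–0), Jasper (12–5), Fairview (11–6), Elmhurst (12–5) — so Dover is the Condorcet winner.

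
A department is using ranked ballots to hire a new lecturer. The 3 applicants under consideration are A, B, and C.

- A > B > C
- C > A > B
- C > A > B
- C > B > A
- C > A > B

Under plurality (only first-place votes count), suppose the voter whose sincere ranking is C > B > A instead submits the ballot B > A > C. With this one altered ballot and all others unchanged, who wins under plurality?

First-place totals with the altered ballot: A 1, B 1, C 3.
The winner is unchanged: still C.

C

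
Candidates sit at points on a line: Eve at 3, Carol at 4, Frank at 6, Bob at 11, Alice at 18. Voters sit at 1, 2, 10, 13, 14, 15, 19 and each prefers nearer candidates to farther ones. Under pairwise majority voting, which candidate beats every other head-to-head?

With single-peaked preferences on a line, the Condorcet winner is the candidate closest to the median voter.
The median voter (position 13) is closest to Bob at 11.
Check: Bob vs Eve — voters closer to Bob: 5 of 7.

Bob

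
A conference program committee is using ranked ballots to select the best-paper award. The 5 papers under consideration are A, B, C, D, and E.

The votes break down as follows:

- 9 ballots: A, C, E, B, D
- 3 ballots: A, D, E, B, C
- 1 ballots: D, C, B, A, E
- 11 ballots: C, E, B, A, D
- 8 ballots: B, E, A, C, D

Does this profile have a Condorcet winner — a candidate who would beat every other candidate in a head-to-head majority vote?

Head-to-head results (32 voters total):
A vs B: B wins 20–12.
A vs C: A wins 20–12.
A vs D: A wins 31–1.
A vs E: E wins 19–13.
B vs C: C wins 21–11.
B vs D: B wins 28–4.
B vs E: E wins 23–9.
C vs D: C wins 28–4.
C vs E: C wins 21–11.
D vs E: E wins 28–4.
No candidate beats all others: A beats C beats B beats A, a majority cycle.

No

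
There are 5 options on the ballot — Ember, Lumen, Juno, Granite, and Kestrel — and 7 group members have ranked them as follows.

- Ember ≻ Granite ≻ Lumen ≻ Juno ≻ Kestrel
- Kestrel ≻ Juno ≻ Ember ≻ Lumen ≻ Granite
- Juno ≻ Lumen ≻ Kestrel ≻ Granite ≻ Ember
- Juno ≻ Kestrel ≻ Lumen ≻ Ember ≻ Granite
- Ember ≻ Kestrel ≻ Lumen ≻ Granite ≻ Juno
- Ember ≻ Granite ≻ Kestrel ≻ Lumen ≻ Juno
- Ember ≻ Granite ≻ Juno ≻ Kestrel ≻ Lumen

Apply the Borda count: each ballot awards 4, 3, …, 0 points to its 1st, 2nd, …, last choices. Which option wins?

Ember

Borda scores:
  Ember: 4 + 2 + 0 + 1 + 4 + 4 + 4 = 19
  Lumen: 2 + 1 + 3 + 2 + 2 + 1 + 0 = 11
  Juno: 1 + 3 + 4 + 4 + 0 + 0 + 2 = 14
  Granite: 3 + 0 + 1 + 0 + 1 + 3 + 3 = 11
  Kestrel: 0 + 4 + 2 + 3 + 3 + 2 + 1 = 15
Ember has the highest total.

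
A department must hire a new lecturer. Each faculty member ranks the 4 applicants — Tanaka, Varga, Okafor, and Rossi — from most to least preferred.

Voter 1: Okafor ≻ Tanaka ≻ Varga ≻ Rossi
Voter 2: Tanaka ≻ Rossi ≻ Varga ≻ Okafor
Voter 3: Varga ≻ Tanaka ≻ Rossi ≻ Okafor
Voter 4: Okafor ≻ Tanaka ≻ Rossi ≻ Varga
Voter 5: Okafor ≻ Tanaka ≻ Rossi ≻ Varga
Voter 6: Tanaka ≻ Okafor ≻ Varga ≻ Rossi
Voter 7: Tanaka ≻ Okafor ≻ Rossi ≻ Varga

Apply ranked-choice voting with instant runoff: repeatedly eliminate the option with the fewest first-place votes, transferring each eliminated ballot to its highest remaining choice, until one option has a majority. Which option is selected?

Tanaka

Round 1: Tanaka 3, Okafor 3, Varga 1, Rossi 0. Rossi has the fewest and is eliminated.
Round 2: Tanaka 3, Okafor 3, Varga 1. Varga has the fewest and is eliminated.
Round 3: Tanaka 4, Okafor 3. Tanaka has a majority.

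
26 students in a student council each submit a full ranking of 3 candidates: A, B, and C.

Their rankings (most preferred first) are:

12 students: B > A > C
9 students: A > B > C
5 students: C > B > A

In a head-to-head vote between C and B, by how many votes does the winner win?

Ballots ranking C above B: 5.
Ballots ranking B above C: 12+9 = 21.
B wins 21–5, a margin of 16.

16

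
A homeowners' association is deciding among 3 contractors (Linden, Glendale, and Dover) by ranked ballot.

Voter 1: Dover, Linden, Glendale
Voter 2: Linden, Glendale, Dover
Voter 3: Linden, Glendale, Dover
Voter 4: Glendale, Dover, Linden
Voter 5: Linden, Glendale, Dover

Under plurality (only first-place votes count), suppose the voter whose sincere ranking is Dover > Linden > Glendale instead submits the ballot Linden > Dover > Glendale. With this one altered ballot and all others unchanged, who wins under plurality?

Linden

First-place totals with the altered ballot: Linden 4, Glendale 1, Dover 0.
The winner is unchanged: still Linden.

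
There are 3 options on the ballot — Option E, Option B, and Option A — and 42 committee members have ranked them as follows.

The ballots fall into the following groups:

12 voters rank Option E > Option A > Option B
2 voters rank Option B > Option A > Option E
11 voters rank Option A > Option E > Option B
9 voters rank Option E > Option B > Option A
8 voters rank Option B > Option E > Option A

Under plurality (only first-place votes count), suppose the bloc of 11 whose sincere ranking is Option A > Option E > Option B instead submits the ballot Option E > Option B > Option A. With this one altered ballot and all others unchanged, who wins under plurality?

Option E

First-place totals with the altered ballot: Option E 32, Option B 10, Option A 0.
The winner is unchanged: still Option E.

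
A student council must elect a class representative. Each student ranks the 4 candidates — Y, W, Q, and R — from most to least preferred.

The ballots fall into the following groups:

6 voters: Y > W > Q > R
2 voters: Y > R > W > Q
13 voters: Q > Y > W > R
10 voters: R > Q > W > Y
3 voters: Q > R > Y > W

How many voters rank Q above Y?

26

Ballots ranking Q above Y: 13+10+3 = 26.
Ballots ranking Y above Q: 6+2 = 8.
So 26 of 34 voters prefer Q to Y.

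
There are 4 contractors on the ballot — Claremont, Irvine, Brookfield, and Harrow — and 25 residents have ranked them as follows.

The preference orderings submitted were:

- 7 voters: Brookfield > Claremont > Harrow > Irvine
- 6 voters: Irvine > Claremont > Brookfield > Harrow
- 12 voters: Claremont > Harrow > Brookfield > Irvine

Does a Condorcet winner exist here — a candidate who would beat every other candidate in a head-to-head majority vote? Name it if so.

Head-to-head results (25 voters total):
Claremont vs Irvine: Claremont wins 19–6.
Claremont vs Brookfield: Claremont wins 18–7.
Claremont vs Harrow: Claremont wins 25–0.
Irvine vs Brookfield: Brookfield wins 19–6.
Irvine vs Harrow: Harrow wins 19–6.
Brookfield vs Harrow: Brookfield wins 13–12.
Claremont beats each rival — Irvine (19–6), Brookfield (18–7), Harrow (25–0) — so Claremont is the Condorcet winner.

Claremont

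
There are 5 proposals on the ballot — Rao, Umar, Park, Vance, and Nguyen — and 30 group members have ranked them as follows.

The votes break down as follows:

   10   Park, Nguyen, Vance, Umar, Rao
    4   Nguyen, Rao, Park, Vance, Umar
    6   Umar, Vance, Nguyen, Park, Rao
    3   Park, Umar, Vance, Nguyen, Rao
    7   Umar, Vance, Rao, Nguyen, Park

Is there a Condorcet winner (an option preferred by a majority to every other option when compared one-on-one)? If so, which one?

No Condorcet winner

Head-to-head results (30 voters total):
Rao vs Umar: Umar wins 26–4.
Rao vs Park: Park wins 19–11.
Rao vs Vance: Vance wins 26–4.
Rao vs Nguyen: Nguyen wins 23–7.
Umar vs Park: Park wins 17–13.
Umar vs Vance: Umar wins 16–14.
Umar vs Nguyen: Umar wins 16–14.
Park vs Vance: Park wins 17–13.
Park vs Nguyen: Nguyen wins 17–13.
Vance vs Nguyen: Vance wins 16–14.
No candidate beats all others: Umar beats Nguyen beats Park beats Umar, a majority cycle.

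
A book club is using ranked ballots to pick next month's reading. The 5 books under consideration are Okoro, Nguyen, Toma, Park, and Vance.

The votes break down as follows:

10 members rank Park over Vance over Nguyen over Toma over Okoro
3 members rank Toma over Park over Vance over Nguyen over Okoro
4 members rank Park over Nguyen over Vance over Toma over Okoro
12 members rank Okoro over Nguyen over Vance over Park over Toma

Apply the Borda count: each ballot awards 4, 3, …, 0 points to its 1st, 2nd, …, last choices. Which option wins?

Borda scores:
  Okoro: 10·0 + 3·0 + 4·0 + 12·4 = 48
  Nguyen: 10·2 + 3·1 + 4·3 + 12·3 = 71
  Toma: 10·1 + 3·4 + 4·1 + 12·0 = 26
  Park: 10·4 + 3·3 + 4·4 + 12·1 = 77
  Vance: 10·3 + 3·2 + 4·2 + 12·2 = 68
Park has the highest total.

Park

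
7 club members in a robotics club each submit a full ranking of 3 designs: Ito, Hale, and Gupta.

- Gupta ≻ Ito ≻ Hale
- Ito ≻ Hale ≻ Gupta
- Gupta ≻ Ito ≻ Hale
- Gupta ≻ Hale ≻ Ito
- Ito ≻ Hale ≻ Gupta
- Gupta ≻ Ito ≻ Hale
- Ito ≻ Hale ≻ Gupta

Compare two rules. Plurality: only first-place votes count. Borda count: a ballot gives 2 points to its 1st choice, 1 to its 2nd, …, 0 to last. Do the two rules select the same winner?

No

Plurality first-place counts: Ito 3, Hale 0, Gupta 4 → Gupta.
Borda totals: Ito 9, Hale 4, Gupta 8 → Ito.
The two rules disagree: plurality picks Gupta, Borda picks Ito.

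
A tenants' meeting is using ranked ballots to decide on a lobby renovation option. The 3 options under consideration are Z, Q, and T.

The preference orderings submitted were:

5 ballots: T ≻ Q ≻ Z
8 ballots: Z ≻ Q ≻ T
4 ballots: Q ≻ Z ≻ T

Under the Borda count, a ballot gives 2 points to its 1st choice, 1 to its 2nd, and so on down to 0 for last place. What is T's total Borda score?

10

Borda scores:
  Z: 5·0 + 8·2 + 4·1 = 20
  Q: 5·1 + 8·1 + 4·2 = 21
  T: 5·2 + 8·0 + 4·0 = 10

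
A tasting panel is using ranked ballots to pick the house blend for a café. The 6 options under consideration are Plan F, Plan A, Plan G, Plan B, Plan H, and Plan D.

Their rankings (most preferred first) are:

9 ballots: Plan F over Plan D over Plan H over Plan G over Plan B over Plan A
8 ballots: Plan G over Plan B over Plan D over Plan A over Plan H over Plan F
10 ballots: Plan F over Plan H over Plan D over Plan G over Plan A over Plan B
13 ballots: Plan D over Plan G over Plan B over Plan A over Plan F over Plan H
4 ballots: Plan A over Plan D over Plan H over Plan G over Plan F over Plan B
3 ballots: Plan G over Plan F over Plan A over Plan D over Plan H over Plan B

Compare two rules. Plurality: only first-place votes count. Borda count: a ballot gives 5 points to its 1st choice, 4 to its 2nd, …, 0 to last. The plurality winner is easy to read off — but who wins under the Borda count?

Plurality first-place counts: Plan F 19, Plan A 4, Plan G 11, Plan B 0, Plan H 0, Plan D 13 → Plan F.
Borda totals: Plan F 124, Plan A 81, Plan G 153, Plan B 80, Plan H 90, Plan D 177 → Plan D.

Plan D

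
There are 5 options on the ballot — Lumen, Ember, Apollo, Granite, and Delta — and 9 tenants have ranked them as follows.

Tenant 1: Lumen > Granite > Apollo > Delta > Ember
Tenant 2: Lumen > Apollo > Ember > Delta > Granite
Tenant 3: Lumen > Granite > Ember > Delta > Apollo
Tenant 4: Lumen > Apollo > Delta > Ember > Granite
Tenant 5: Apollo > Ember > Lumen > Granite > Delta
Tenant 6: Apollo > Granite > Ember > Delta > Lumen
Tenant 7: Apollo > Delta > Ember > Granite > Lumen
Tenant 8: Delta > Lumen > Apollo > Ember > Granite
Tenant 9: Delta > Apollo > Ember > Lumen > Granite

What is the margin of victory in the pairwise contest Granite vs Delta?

1

Ballots ranking Granite above Delta: 4.
Ballots ranking Delta above Granite: 5.
Delta wins 5–4, a margin of 1.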